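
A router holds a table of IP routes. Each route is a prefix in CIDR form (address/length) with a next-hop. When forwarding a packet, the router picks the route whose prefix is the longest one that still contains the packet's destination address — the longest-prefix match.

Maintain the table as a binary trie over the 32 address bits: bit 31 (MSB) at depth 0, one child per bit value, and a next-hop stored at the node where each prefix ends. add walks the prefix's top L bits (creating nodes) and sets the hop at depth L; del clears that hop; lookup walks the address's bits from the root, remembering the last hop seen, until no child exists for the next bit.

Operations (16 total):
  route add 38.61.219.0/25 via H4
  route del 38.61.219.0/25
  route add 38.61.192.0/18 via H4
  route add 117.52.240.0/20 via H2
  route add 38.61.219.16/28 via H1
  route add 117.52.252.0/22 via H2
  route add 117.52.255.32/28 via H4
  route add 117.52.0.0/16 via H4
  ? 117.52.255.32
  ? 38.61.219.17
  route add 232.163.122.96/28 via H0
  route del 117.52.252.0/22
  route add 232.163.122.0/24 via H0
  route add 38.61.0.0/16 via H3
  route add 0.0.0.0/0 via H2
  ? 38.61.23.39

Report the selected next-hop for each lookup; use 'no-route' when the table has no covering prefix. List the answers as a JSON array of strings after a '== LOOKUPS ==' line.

Process each operation:
  add 38.61.219.0/25 -> H4 at depth 25
  - 38.61.219.0/25 clear@25
  add 38.61.192.0/18 -> H4 at depth 18
  add 117.52.240.0/20 -> H2 at depth 20
  add 38.61.219.16/28 -> H1 at depth 28
  add 117.52.252.0/22 -> H2 at depth 22
  add 117.52.255.32/28 -> H4 at depth 28
  add 117.52.0.0/16 -> H4 at depth 16
  Q 117.52.255.32: descend 0111010100110100111111110010 ; hops seen [H4,H2,H2,H4] ; pick H4
  Q 38.61.219.17: descend 0010011000111101110110110001 ; hops seen [H4,H1] ; pick H1
  add 232.163.122.96/28 -> H0 at depth 28
  - 117.52.252.0/22 clear@22
  add 232.163.122.0/24 -> H0 at depth 24
  add 38.61.0.0/16 -> H3 at depth 16
  add 0.0.0.0/0 -> H2 at depth 0
  Q 38.61.23.39: descend 0010011000111101 ; hops seen [H2,H3] ; pick H3

== LOOKUPS ==
["H4","H1","H3"]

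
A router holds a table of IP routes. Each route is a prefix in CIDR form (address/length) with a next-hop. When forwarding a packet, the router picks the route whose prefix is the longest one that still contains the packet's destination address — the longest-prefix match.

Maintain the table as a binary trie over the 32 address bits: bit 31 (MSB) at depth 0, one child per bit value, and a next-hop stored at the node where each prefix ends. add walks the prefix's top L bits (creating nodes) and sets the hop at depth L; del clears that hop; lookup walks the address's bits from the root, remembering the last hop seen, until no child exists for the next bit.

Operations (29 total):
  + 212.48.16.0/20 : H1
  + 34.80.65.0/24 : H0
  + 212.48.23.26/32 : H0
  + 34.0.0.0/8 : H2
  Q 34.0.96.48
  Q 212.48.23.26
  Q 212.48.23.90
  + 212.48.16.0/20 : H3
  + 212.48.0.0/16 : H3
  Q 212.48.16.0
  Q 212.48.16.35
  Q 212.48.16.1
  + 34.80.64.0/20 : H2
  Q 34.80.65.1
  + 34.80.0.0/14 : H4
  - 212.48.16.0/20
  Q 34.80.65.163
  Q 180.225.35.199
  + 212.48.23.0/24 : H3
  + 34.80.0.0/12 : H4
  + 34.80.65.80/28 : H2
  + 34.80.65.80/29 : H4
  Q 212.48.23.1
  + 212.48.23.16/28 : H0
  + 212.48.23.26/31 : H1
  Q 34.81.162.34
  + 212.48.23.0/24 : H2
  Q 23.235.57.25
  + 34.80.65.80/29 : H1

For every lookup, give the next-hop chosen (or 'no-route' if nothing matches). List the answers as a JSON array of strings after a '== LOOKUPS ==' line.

Apply in order:
  + 212.48.16.0/20 (H1) depth=20
  + 34.80.65.0/24 (H0) depth=24
  + 212.48.23.26/32 (H0) depth=32
  + 34.0.0.0/8 (H2) depth=8
  ? 34.0.96.48  path d0:-→d1:-→d2:-→d3:-→d4:-→d5:-→d6:-→d7:-→d8:H2→d9:-  best=H2
  ? 212.48.23.26  path d0:-→d1:-→d2:-→d3:-→d4:-→d5:-→d6:-→d7:-→d8:-→d9:-→d10:-→d11:-→d12:-→d13:-→d14:-→d15:-→d16:-→d17:-→d18:-→d19:-→d20:H1→d21:-→d22:-→d23:-→d24:-→d25:-→d26:-→d27:-→d28:-→d29:-→d30:-→d31:-→d32:H0  best=H0
  ? 212.48.23.90  path d0:-→d1:-→d2:-→d3:-→d4:-→d5:-→d6:-→d7:-→d8:-→d9:-→d10:-→d11:-→d12:-→d13:-→d14:-→d15:-→d16:-→d17:-→d18:-→d19:-→d20:H1→d21:-→d22:-→d23:-→d24:-→d25:-  best=H1
  + 212.48.16.0/20 (H3) depth=20
  + 212.48.0.0/16 (H3) depth=16
  ? 212.48.16.0  path d0:-→d1:-→d2:-→d3:-→d4:-→d5:-→d6:-→d7:-→d8:-→d9:-→d10:-→d11:-→d12:-→d13:-→d14:-→d15:-→d16:H3→d17:-→d18:-→d19:-→d20:H3→d21:-  best=H3
  ? 212.48.16.35  path d0:-→d1:-→d2:-→d3:-→d4:-→d5:-→d6:-→d7:-→d8:-→d9:-→d10:-→d11:-→d12:-→d13:-→d14:-→d15:-→d16:H3→d17:-→d18:-→d19:-→d20:H3→d21:-  best=H3
  ? 212.48.16.1  path d0:-→d1:-→d2:-→d3:-→d4:-→d5:-→d6:-→d7:-→d8:-→d9:-→d10:-→d11:-→d12:-→d13:-→d14:-→d15:-→d16:H3→d17:-→d18:-→d19:-→d20:H3→d21:-  best=H3
  + 34.80.64.0/20 (H2) depth=20
  ? 34.80.65.1  path d0:-→d1:-→d2:-→d3:-→d4:-→d5:-→d6:-→d7:-→d8:H2→d9:-→d10:-→d11:-→d12:-→d13:-→d14:-→d15:-→d16:-→d17:-→d18:-→d19:-→d20:H2→d21:-→d22:-→d23:-→d24:H0  best=H0
  + 34.80.0.0/14 (H4) depth=14
  - 212.48.16.0/20 clear@20
  ? 34.80.65.163  path d0:-→d1:-→d2:-→d3:-→d4:-→d5:-→d6:-→d7:-→d8:H2→d9:-→d10:-→d11:-→d12:-→d13:-→d14:H4→d15:-→d16:-→d17:-→d18:-→d19:-→d20:H2→d21:-→d22:-→d23:-→d24:H0  best=H0
  ? 180.225.35.199  path d0:-→d1:-  best=no-route
  + 212.48.23.0/24 (H3) depth=24
  + 34.80.0.0/12 (H4) depth=12
  + 34.80.65.80/28 (H2) depth=28
  + 34.80.65.80/29 (H4) depth=29
  ? 212.48.23.1  path d0:-→d1:-→d2:-→d3:-→d4:-→d5:-→d6:-→d7:-→d8:-→d9:-→d10:-→d11:-→d12:-→d13:-→d14:-→d15:-→d16:H3→d17:-→d18:-→d19:-→d20:-→d21:-→d22:-→d23:-→d24:H3→d25:-→d26:-→d27:-  best=H3
  + 212.48.23.16/28 (H0) depth=28
  + 212.48.23.26/31 (H1) depth=31
  ? 34.81.162.34  path d0:-→d1:-→d2:-→d3:-→d4:-→d5:-→d6:-→d7:-→d8:H2→d9:-→d10:-→d11:-→d12:H4→d13:-→d14:H4→d15:-  best=H4
  + 212.48.23.0/24 (H2) depth=24
  ? 23.235.57.25  path d0:-→d1:-→d2:-  best=no-route
  + 34.80.65.80/29 (H1) depth=29

== LOOKUPS ==
["H2","H0","H1","H3","H3","H3","H0","H0","no-route","H3","H4","no-route"]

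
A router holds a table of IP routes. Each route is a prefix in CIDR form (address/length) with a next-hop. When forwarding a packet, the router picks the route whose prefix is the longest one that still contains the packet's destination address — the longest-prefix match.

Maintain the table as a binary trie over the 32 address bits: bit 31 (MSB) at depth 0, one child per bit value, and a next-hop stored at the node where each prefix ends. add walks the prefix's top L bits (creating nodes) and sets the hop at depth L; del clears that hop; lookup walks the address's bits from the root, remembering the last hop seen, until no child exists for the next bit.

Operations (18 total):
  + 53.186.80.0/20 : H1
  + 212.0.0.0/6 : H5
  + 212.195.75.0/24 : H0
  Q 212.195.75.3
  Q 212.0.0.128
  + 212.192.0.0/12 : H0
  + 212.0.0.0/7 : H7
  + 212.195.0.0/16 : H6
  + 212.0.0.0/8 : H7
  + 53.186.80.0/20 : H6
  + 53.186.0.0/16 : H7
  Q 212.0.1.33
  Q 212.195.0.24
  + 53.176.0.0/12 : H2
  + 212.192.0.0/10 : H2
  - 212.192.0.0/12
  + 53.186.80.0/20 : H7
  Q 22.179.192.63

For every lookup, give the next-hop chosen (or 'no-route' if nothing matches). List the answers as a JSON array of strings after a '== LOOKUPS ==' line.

Process each operation:
  + 53.186.80.0/20 (H1) depth=20
  + 212.0.0.0/6 (H5) depth=6
  + 212.195.75.0/24 (H0) depth=24
  ? 212.195.75.3  path d0:-→d1:-→d2:-→d3:-→d4:-→d5:-→d6:H5→d7:-→d8:-→d9:-→d10:-→d11:-→d12:-→d13:-→d14:-→d15:-→d16:-→d17:-→d18:-→d19:-→d20:-→d21:-→d22:-→d23:-→d24:H0  best=H0
  ? 212.0.0.128  path d0:-→d1:-→d2:-→d3:-→d4:-→d5:-→d6:H5→d7:-→d8:-  best=H5
  + 212.192.0.0/12 (H0) depth=12
  + 212.0.0.0/7 (H7) depth=7
  + 212.195.0.0/16 (H6) depth=16
  + 212.0.0.0/8 (H7) depth=8
  + 53.186.80.0/20 (H6) depth=20
  + 53.186.0.0/16 (H7) depth=16
  ? 212.0.1.33  path d0:-→d1:-→d2:-→d3:-→d4:-→d5:-→d6:H5→d7:H7→d8:H7  best=H7
  ? 212.195.0.24  path d0:-→d1:-→d2:-→d3:-→d4:-→d5:-→d6:H5→d7:H7→d8:H7→d9:-→d10:-→d11:-→d12:H0→d13:-→d14:-→d15:-→d16:H6→d17:-  best=H6
  + 53.176.0.0/12 (H2) depth=12
  + 212.192.0.0/10 (H2) depth=10
  - 212.192.0.0/12 clear@12
  + 53.186.80.0/20 (H7) depth=20
  ? 22.179.192.63  path d0:-→d1:-→d2:-  best=no-route

== LOOKUPS ==
["H0","H5","H7","H6","no-route"]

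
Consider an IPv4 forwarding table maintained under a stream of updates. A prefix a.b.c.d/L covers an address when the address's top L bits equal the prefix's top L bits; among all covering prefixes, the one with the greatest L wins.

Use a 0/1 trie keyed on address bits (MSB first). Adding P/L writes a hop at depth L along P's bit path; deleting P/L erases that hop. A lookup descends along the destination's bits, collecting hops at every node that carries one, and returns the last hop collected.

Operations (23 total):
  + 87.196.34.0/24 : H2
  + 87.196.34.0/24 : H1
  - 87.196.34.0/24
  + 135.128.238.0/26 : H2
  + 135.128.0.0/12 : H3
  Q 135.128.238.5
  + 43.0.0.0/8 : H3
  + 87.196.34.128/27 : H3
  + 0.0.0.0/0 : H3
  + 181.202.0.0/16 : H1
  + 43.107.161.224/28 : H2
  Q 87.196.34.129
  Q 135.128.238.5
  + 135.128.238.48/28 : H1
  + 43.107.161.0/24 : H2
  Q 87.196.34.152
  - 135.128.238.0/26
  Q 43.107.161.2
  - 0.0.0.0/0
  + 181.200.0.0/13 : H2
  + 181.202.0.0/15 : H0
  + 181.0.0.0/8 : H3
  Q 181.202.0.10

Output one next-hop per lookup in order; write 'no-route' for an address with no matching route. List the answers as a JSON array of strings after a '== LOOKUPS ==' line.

Trace:
  add 87.196.34.0/24 -> H2 at depth 24
  add 87.196.34.0/24 -> H1 at depth 24
  - 87.196.34.0/24 clear@24
  add 135.128.238.0/26 -> H2 at depth 26
  add 135.128.0.0/12 -> H3 at depth 12
  lookup 135.128.238.5: bits 10000111100000001110111000 walk d0:-→d1:-→d2:-→d3:-→d4:-→d5:-→d6:-→d7:-→d8:-→d9:-→d10:-→d11:-→d12:H3→d13:-→d14:-→d15:-→d16:-→d17:-→d18:-→d19:-→d20:-→d21:-→d22:-→d23:-→d24:-→d25:-→d26:H2 -> H2
  add 43.0.0.0/8 -> H3 at depth 8
  add 87.196.34.128/27 -> H3 at depth 27
  add 0.0.0.0/0 -> H3 at depth 0
  add 181.202.0.0/16 -> H1 at depth 16
  add 43.107.161.224/28 -> H2 at depth 28
  lookup 87.196.34.129: bits 010101111100010000100010100 walk d0:H3→d1:-→d2:-→d3:-→d4:-→d5:-→d6:-→d7:-→d8:-→d9:-→d10:-→d11:-→d12:-→d13:-→d14:-→d15:-→d16:-→d17:-→d18:-→d19:-→d20:-→d21:-→d22:-→d23:-→d24:-→d25:-→d26:-→d27:H3 -> H3
  lookup 135.128.238.5: bits 10000111100000001110111000 walk d0:H3→d1:-→d2:-→d3:-→d4:-→d5:-→d6:-→d7:-→d8:-→d9:-→d10:-→d11:-→d12:H3→d13:-→d14:-→d15:-→d16:-→d17:-→d18:-→d19:-→d20:-→d21:-→d22:-→d23:-→d24:-→d25:-→d26:H2 -> H2
  add 135.128.238.48/28 -> H1 at depth 28
  add 43.107.161.0/24 -> H2 at depth 24
  lookup 87.196.34.152: bits 010101111100010000100010100 walk d0:H3→d1:-→d2:-→d3:-→d4:-→d5:-→d6:-→d7:-→d8:-→d9:-→d10:-→d11:-→d12:-→d13:-→d14:-→d15:-→d16:-→d17:-→d18:-→d19:-→d20:-→d21:-→d22:-→d23:-→d24:-→d25:-→d26:-→d27:H3 -> H3
  - 135.128.238.0/26 clear@26
  lookup 43.107.161.2: bits 001010110110101110100001 walk d0:H3→d1:-→d2:-→d3:-→d4:-→d5:-→d6:-→d7:-→d8:H3→d9:-→d10:-→d11:-→d12:-→d13:-→d14:-→d15:-→d16:-→d17:-→d18:-→d19:-→d20:-→d21:-→d22:-→d23:-→d24:H2 -> H2
  - 0.0.0.0/0 clear@0
  add 181.200.0.0/13 -> H2 at depth 13
  add 181.202.0.0/15 -> H0 at depth 15
  add 181.0.0.0/8 -> H3 at depth 8
  lookup 181.202.0.10: bits 1011010111001010 walk d0:-→d1:-→d2:-→d3:-→d4:-→d5:-→d6:-→d7:-→d8:H3→d9:-→d10:-→d11:-→d12:-→d13:H2→d14:-→d15:H0→d16:H1 -> H1

== LOOKUPS ==
["H2","H3","H2","H3","H2","H1"]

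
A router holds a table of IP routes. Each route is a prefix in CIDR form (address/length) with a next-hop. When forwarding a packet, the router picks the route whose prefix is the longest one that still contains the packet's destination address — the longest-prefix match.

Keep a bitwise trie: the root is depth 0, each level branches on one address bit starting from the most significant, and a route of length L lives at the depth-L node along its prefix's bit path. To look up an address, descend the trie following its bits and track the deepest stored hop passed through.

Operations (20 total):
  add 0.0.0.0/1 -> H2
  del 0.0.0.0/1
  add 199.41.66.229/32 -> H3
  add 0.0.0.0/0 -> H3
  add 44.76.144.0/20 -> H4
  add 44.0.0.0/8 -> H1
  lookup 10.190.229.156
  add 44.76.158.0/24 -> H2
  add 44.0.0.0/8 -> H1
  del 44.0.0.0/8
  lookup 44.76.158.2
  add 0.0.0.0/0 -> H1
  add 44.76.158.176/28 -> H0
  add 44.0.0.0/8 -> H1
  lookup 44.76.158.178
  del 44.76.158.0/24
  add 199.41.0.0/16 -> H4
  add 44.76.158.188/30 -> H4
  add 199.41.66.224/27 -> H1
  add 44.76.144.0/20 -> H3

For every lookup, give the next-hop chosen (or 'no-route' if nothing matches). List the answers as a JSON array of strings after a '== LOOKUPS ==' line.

Trace:
  add 0.0.0.0/1 -> H2 at depth 1
  del 0.0.0.0/1 (clear depth 1)
  add 199.41.66.229/32 -> H3 at depth 32
  add 0.0.0.0/0 -> H3 at depth 0
  add 44.76.144.0/20 -> H4 at depth 20
  add 44.0.0.0/8 -> H1 at depth 8
  lookup 10.190.229.156: bits 00 walk d0:H3→d1:-→d2:- -> H3
  add 44.76.158.0/24 -> H2 at depth 24
  add 44.0.0.0/8 -> H1 at depth 8
  del 44.0.0.0/8 (clear depth 8)
  lookup 44.76.158.2: bits 001011000100110010011110 walk d0:H3→d1:-→d2:-→d3:-→d4:-→d5:-→d6:-→d7:-→d8:-→d9:-→d10:-→d11:-→d12:-→d13:-→d14:-→d15:-→d16:-→d17:-→d18:-→d19:-→d20:H4→d21:-→d22:-→d23:-→d24:H2 -> H2
  add 0.0.0.0/0 -> H1 at depth 0
  add 44.76.158.176/28 -> H0 at depth 28
  add 44.0.0.0/8 -> H1 at depth 8
  lookup 44.76.158.178: bits 0010110001001100100111101011 walk d0:H1→d1:-→d2:-→d3:-→d4:-→d5:-→d6:-→d7:-→d8:H1→d9:-→d10:-→d11:-→d12:-→d13:-→d14:-→d15:-→d16:-→d17:-→d18:-→d19:-→d20:H4→d21:-→d22:-→d23:-→d24:H2→d25:-→d26:-→d27:-→d28:H0 -> H0
  del 44.76.158.0/24 (clear depth 24)
  add 199.41.0.0/16 -> H4 at depth 16
  add 44.76.158.188/30 -> H4 at depth 30
  add 199.41.66.224/27 -> H1 at depth 27
  add 44.76.144.0/20 -> H3 at depth 20

== LOOKUPS ==
["H3","H2","H0"]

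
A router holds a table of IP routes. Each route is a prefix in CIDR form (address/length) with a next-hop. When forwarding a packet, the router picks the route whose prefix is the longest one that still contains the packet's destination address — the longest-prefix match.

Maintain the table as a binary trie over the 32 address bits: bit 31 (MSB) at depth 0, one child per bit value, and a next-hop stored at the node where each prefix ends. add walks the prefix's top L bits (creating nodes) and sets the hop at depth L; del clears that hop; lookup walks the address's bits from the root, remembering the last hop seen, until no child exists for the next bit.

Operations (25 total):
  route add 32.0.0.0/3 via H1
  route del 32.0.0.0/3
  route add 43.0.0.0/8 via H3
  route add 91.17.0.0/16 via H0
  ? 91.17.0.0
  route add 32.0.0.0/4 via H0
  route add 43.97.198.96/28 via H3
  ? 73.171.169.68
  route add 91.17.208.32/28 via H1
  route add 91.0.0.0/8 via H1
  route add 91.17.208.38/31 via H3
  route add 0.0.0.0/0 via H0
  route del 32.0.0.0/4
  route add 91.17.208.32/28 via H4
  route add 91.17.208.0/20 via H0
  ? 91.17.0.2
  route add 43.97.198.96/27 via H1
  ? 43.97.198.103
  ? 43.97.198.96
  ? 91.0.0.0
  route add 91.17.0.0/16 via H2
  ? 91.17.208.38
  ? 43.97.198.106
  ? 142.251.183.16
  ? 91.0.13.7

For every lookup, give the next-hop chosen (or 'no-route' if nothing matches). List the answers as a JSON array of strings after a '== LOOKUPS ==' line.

Process each operation:
  + 32.0.0.0/3 (H1) depth=3
  - 32.0.0.0/3 clear@3
  + 43.0.0.0/8 (H3) depth=8
  + 91.17.0.0/16 (H0) depth=16
  Q 91.17.0.0: descend 0101101100010001 ; hops seen [H0] ; pick H0
  + 32.0.0.0/4 (H0) depth=4
  + 43.97.198.96/28 (H3) depth=28
  Q 73.171.169.68: descend 010 ; hops seen [∅] ; pick no-route
  + 91.17.208.32/28 (H1) depth=28
  + 91.0.0.0/8 (H1) depth=8
  + 91.17.208.38/31 (H3) depth=31
  + 0.0.0.0/0 (H0) depth=0
  - 32.0.0.0/4 clear@4
  + 91.17.208.32/28 (H4) depth=28
  + 91.17.208.0/20 (H0) depth=20
  Q 91.17.0.2: descend 0101101100010001 ; hops seen [H0,H1,H0] ; pick H0
  + 43.97.198.96/27 (H1) depth=27
  Q 43.97.198.103: descend 0010101101100001110001100110 ; hops seen [H0,H3,H1,H3] ; pick H3
  Q 43.97.198.96: descend 0010101101100001110001100110 ; hops seen [H0,H3,H1,H3] ; pick H3
  Q 91.0.0.0: descend 01011011000 ; hops seen [H0,H1] ; pick H1
  + 91.17.0.0/16 (H2) depth=16
  Q 91.17.208.38: descend 0101101100010001110100000010011 ; hops seen [H0,H1,H2,H0,H4,H3] ; pick H3
  Q 43.97.198.106: descend 0010101101100001110001100110 ; hops seen [H0,H3,H1,H3] ; pick H3
  Q 142.251.183.16: descend ε ; hops seen [H0] ; pick H0
  Q 91.0.13.7: descend 01011011000 ; hops seen [H0,H1] ; pick H1

== LOOKUPS ==
["H0","no-route","H0","H3","H3","H1","H3","H3","H0","H1"]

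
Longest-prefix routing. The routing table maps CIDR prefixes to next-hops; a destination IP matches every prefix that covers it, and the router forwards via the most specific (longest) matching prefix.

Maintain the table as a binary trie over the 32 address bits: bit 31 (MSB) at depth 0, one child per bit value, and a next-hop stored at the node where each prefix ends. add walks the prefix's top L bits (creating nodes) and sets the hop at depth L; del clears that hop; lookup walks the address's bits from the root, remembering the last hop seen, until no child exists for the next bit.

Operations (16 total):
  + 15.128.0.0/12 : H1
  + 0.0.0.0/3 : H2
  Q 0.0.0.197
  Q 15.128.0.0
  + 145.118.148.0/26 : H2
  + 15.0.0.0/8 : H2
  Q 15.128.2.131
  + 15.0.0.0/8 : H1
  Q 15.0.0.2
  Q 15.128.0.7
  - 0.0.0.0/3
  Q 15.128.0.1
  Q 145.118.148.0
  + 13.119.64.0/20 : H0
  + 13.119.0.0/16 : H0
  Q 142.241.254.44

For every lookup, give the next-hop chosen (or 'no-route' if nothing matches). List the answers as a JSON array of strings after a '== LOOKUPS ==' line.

Apply in order:
  add 15.128.0.0/12 -> H1 at depth 12
  add 0.0.0.0/3 -> H2 at depth 3
  ? 0.0.0.197  path d0:-→d1:-→d2:-→d3:H2→d4:-  best=H2
  ? 15.128.0.0  path d0:-→d1:-→d2:-→d3:H2→d4:-→d5:-→d6:-→d7:-→d8:-→d9:-→d10:-→d11:-→d12:H1  best=H1
  add 145.118.148.0/26 -> H2 at depth 26
  add 15.0.0.0/8 -> H2 at depth 8
  ? 15.128.2.131  path d0:-→d1:-→d2:-→d3:H2→d4:-→d5:-→d6:-→d7:-→d8:H2→d9:-→d10:-→d11:-→d12:H1  best=H1
  add 15.0.0.0/8 -> H1 at depth 8
  ? 15.0.0.2  path d0:-→d1:-→d2:-→d3:H2→d4:-→d5:-→d6:-→d7:-→d8:H1  best=H1
  ? 15.128.0.7  path d0:-→d1:-→d2:-→d3:H2→d4:-→d5:-→d6:-→d7:-→d8:H1→d9:-→d10:-→d11:-→d12:H1  best=H1
  - 0.0.0.0/3 clear@3
  ? 15.128.0.1  path d0:-→d1:-→d2:-→d3:-→d4:-→d5:-→d6:-→d7:-→d8:H1→d9:-→d10:-→d11:-→d12:H1  best=H1
  ? 145.118.148.0  path d0:-→d1:-→d2:-→d3:-→d4:-→d5:-→d6:-→d7:-→d8:-→d9:-→d10:-→d11:-→d12:-→d13:-→d14:-→d15:-→d16:-→d17:-→d18:-→d19:-→d20:-→d21:-→d22:-→d23:-→d24:-→d25:-→d26:H2  best=H2
  add 13.119.64.0/20 -> H0 at depth 20
  add 13.119.0.0/16 -> H0 at depth 16
  ? 142.241.254.44  path d0:-→d1:-→d2:-→d3:-  best=no-route

== LOOKUPS ==
["H2","H1","H1","H1","H1","H1","H2","no-route"]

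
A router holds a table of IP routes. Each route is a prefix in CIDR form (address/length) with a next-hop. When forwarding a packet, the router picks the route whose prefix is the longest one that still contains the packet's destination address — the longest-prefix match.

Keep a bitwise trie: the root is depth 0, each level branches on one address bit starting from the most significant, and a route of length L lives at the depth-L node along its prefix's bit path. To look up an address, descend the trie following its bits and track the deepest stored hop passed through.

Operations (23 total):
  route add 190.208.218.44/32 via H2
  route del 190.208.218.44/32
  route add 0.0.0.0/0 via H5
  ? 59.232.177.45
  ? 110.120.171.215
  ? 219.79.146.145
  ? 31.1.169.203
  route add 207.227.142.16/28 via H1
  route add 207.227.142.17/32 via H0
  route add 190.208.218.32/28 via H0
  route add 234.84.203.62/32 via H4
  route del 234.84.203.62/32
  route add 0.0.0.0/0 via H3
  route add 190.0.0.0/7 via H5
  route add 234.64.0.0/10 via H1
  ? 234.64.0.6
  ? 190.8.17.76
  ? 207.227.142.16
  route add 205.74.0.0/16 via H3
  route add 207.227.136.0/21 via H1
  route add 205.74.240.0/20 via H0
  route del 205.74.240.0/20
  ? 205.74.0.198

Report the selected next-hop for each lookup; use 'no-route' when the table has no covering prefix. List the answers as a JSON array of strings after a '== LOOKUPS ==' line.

Apply in order:
  add 190.208.218.44/32 -> H2 at depth 32
  - 190.208.218.44/32 clear@32
  add 0.0.0.0/0 -> H5 at depth 0
  ? 59.232.177.45  path d0:H5  best=H5
  ? 110.120.171.215  path d0:H5  best=H5
  ? 219.79.146.145  path d0:H5→d1:-  best=H5
  ? 31.1.169.203  path d0:H5  best=H5
  add 207.227.142.16/28 -> H1 at depth 28
  add 207.227.142.17/32 -> H0 at depth 32
  add 190.208.218.32/28 -> H0 at depth 28
  add 234.84.203.62/32 -> H4 at depth 32
  - 234.84.203.62/32 clear@32
  add 0.0.0.0/0 -> H3 at depth 0
  add 190.0.0.0/7 -> H5 at depth 7
  add 234.64.0.0/10 -> H1 at depth 10
  ? 234.64.0.6  path d0:H3→d1:-→d2:-→d3:-→d4:-→d5:-→d6:-→d7:-→d8:-→d9:-→d10:H1→d11:-  best=H1
  ? 190.8.17.76  path d0:H3→d1:-→d2:-→d3:-→d4:-→d5:-→d6:-→d7:H5→d8:-  best=H5
  ? 207.227.142.16  path d0:H3→d1:-→d2:-→d3:-→d4:-→d5:-→d6:-→d7:-→d8:-→d9:-→d10:-→d11:-→d12:-→d13:-→d14:-→d15:-→d16:-→d17:-→d18:-→d19:-→d20:-→d21:-→d22:-→d23:-→d24:-→d25:-→d26:-→d27:-→d28:H1→d29:-→d30:-→d31:-  best=H1
  add 205.74.0.0/16 -> H3 at depth 16
  add 207.227.136.0/21 -> H1 at depth 21
  add 205.74.240.0/20 -> H0 at depth 20
  - 205.74.240.0/20 clear@20
  ? 205.74.0.198  path d0:H3→d1:-→d2:-→d3:-→d4:-→d5:-→d6:-→d7:-→d8:-→d9:-→d10:-→d11:-→d12:-→d13:-→d14:-→d15:-→d16:H3  best=H3

== LOOKUPS ==
["H5","H5","H5","H5","H1","H5","H1","H3"]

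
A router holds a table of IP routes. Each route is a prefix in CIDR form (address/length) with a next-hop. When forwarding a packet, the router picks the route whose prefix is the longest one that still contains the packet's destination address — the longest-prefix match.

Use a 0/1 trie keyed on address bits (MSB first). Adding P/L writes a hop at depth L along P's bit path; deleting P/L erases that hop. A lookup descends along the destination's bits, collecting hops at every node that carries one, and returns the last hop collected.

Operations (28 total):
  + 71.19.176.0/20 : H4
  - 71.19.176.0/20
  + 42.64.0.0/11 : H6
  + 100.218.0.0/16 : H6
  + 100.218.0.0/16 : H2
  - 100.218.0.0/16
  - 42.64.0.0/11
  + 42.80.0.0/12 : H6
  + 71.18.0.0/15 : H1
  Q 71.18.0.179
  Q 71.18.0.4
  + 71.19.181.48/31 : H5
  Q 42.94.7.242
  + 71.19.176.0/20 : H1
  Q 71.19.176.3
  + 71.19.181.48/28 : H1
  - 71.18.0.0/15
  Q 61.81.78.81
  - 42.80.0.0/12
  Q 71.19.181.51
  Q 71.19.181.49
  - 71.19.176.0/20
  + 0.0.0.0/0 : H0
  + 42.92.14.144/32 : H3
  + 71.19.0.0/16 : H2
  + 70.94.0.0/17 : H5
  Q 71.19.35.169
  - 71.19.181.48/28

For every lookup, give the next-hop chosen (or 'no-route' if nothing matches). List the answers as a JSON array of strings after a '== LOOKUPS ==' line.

Process each operation:
  add 71.19.176.0/20 -> H4 at depth 20
  - 71.19.176.0/20 clear@20
  add 42.64.0.0/11 -> H6 at depth 11
  add 100.218.0.0/16 -> H6 at depth 16
  add 100.218.0.0/16 -> H2 at depth 16
  - 100.218.0.0/16 clear@16
  - 42.64.0.0/11 clear@11
  add 42.80.0.0/12 -> H6 at depth 12
  add 71.18.0.0/15 -> H1 at depth 15
  Q 71.18.0.179: descend 010001110001001 ; hops seen [H1] ; pick H1
  Q 71.18.0.4: descend 010001110001001 ; hops seen [H1] ; pick H1
  add 71.19.181.48/31 -> H5 at depth 31
  Q 42.94.7.242: descend 001010100101 ; hops seen [H6] ; pick H6
  add 71.19.176.0/20 -> H1 at depth 20
  Q 71.19.176.3: descend 010001110001001110110 ; hops seen [H1,H1] ; pick H1
  add 71.19.181.48/28 -> H1 at depth 28
  - 71.18.0.0/15 clear@15
  Q 61.81.78.81: descend 001 ; hops seen [∅] ; pick no-route
  - 42.80.0.0/12 clear@12
  Q 71.19.181.51: descend 010001110001001110110101001100 ; hops seen [H1,H1] ; pick H1
  Q 71.19.181.49: descend 0100011100010011101101010011000 ; hops seen [H1,H1,H5] ; pick H5
  - 71.19.176.0/20 clear@20
  add 0.0.0.0/0 -> H0 at depth 0
  add 42.92.14.144/32 -> H3 at depth 32
  add 71.19.0.0/16 -> H2 at depth 16
  add 70.94.0.0/17 -> H5 at depth 17
  Q 71.19.35.169: descend 0100011100010011 ; hops seen [H0,H2] ; pick H2
  - 71.19.181.48/28 clear@28

== LOOKUPS ==
["H1","H1","H6","H1","no-route","H1","H5","H2"]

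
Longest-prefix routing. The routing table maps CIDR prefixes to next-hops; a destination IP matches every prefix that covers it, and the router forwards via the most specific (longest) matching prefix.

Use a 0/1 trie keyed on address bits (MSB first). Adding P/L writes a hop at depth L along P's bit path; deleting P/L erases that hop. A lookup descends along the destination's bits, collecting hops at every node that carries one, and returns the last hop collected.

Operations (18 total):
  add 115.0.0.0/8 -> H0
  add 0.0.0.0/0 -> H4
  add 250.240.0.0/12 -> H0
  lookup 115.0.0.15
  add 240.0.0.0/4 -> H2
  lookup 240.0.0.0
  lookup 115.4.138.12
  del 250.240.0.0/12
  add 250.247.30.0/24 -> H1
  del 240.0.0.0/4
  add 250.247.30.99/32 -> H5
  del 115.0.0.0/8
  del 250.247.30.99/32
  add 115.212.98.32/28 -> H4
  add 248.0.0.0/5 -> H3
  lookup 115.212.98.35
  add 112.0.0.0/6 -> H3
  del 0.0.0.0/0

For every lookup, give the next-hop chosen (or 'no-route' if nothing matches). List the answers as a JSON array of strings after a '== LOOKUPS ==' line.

Apply in order:
  + 115.0.0.0/8 (H0) depth=8
  + 0.0.0.0/0 (H4) depth=0
  + 250.240.0.0/12 (H0) depth=12
  ? 115.0.0.15  path d0:H4→d1:-→d2:-→d3:-→d4:-→d5:-→d6:-→d7:-→d8:H0  best=H0
  + 240.0.0.0/4 (H2) depth=4
  ? 240.0.0.0  path d0:H4→d1:-→d2:-→d3:-→d4:H2  best=H2
  ? 115.4.138.12  path d0:H4→d1:-→d2:-→d3:-→d4:-→d5:-→d6:-→d7:-→d8:H0  best=H0
  - 250.240.0.0/12 clear@12
  + 250.247.30.0/24 (H1) depth=24
  - 240.0.0.0/4 clear@4
  + 250.247.30.99/32 (H5) depth=32
  - 115.0.0.0/8 clear@8
  - 250.247.30.99/32 clear@32
  + 115.212.98.32/28 (H4) depth=28
  + 248.0.0.0/5 (H3) depth=5
  ? 115.212.98.35  path d0:H4→d1:-→d2:-→d3:-→d4:-→d5:-→d6:-→d7:-→d8:-→d9:-→d10:-→d11:-→d12:-→d13:-→d14:-→d15:-→d16:-→d17:-→d18:-→d19:-→d20:-→d21:-→d22:-→d23:-→d24:-→d25:-→d26:-→d27:-→d28:H4  best=H4
  + 112.0.0.0/6 (H3) depth=6
  - 0.0.0.0/0 clear@0

== LOOKUPS ==
["H0","H2","H0","H4"]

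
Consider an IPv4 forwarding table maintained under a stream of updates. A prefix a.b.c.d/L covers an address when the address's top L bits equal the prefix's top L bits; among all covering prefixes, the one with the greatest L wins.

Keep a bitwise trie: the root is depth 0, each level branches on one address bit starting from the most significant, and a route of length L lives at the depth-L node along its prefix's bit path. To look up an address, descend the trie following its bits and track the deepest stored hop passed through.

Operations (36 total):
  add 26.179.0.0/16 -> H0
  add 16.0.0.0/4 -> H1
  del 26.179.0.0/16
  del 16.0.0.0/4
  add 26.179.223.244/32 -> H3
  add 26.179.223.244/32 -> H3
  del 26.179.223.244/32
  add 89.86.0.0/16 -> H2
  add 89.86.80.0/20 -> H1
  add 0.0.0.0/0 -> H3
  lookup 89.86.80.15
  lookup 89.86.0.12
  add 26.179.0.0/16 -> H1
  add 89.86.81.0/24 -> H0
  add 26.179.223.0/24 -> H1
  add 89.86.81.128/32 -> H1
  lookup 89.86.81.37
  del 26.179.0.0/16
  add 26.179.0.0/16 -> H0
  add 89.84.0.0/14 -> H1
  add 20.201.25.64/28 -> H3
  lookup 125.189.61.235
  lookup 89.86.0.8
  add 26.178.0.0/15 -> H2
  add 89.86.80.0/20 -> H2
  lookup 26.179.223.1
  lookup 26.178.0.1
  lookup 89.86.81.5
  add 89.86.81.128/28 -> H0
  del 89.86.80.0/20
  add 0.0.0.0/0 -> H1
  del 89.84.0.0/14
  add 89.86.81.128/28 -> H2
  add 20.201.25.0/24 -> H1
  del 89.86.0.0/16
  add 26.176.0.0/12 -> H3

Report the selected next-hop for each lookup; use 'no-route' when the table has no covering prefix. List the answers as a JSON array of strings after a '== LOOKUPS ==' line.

Trace:
  add 26.179.0.0/16 -> H0 at depth 16
  add 16.0.0.0/4 -> H1 at depth 4
  - 26.179.0.0/16 clear@16
  - 16.0.0.0/4 clear@4
  add 26.179.223.244/32 -> H3 at depth 32
  add 26.179.223.244/32 -> H3 at depth 32
  - 26.179.223.244/32 clear@32
  add 89.86.0.0/16 -> H2 at depth 16
  add 89.86.80.0/20 -> H1 at depth 20
  add 0.0.0.0/0 -> H3 at depth 0
  lookup 89.86.80.15: bits 01011001010101100101 walk d0:H3→d1:-→d2:-→d3:-→d4:-→d5:-→d6:-→d7:-→d8:-→d9:-→d10:-→d11:-→d12:-→d13:-→d14:-→d15:-→d16:H2→d17:-→d18:-→d19:-→d20:H1 -> H1
  lookup 89.86.0.12: bits 01011001010101100 walk d0:H3→d1:-→d2:-→d3:-→d4:-→d5:-→d6:-→d7:-→d8:-→d9:-→d10:-→d11:-→d12:-→d13:-→d14:-→d15:-→d16:H2→d17:- -> H2
  add 26.179.0.0/16 -> H1 at depth 16
  add 89.86.81.0/24 -> H0 at depth 24
  add 26.179.223.0/24 -> H1 at depth 24
  add 89.86.81.128/32 -> H1 at depth 32
  lookup 89.86.81.37: bits 010110010101011001010001 walk d0:H3→d1:-→d2:-→d3:-→d4:-→d5:-→d6:-→d7:-→d8:-→d9:-→d10:-→d11:-→d12:-→d13:-→d14:-→d15:-→d16:H2→d17:-→d18:-→d19:-→d20:H1→d21:-→d22:-→d23:-→d24:H0 -> H0
  - 26.179.0.0/16 clear@16
  add 26.179.0.0/16 -> H0 at depth 16
  add 89.84.0.0/14 -> H1 at depth 14
  add 20.201.25.64/28 -> H3 at depth 28
  lookup 125.189.61.235: bits 01 walk d0:H3→d1:-→d2:- -> H3
  lookup 89.86.0.8: bits 01011001010101100 walk d0:H3→d1:-→d2:-→d3:-→d4:-→d5:-→d6:-→d7:-→d8:-→d9:-→d10:-→d11:-→d12:-→d13:-→d14:H1→d15:-→d16:H2→d17:- -> H2
  add 26.178.0.0/15 -> H2 at depth 15
  add 89.86.80.0/20 -> H2 at depth 20
  lookup 26.179.223.1: bits 000110101011001111011111 walk d0:H3→d1:-→d2:-→d3:-→d4:-→d5:-→d6:-→d7:-→d8:-→d9:-→d10:-→d11:-→d12:-→d13:-→d14:-→d15:H2→d16:H0→d17:-→d18:-→d19:-→d20:-→d21:-→d22:-→d23:-→d24:H1 -> H1
  lookup 26.178.0.1: bits 000110101011001 walk d0:H3→d1:-→d2:-→d3:-→d4:-→d5:-→d6:-→d7:-→d8:-→d9:-→d10:-→d11:-→d12:-→d13:-→d14:-→d15:H2 -> H2
  lookup 89.86.81.5: bits 010110010101011001010001 walk d0:H3→d1:-→d2:-→d3:-→d4:-→d5:-→d6:-→d7:-→d8:-→d9:-→d10:-→d11:-→d12:-→d13:-→d14:H1→d15:-→d16:H2→d17:-→d18:-→d19:-→d20:H2→d21:-→d22:-→d23:-→d24:H0 -> H0
  add 89.86.81.128/28 -> H0 at depth 28
  - 89.86.80.0/20 clear@20
  add 0.0.0.0/0 -> H1 at depth 0
  - 89.84.0.0/14 clear@14
  add 89.86.81.128/28 -> H2 at depth 28
  add 20.201.25.0/24 -> H1 at depth 24
  - 89.86.0.0/16 clear@16
  add 26.176.0.0/12 -> H3 at depth 12

== LOOKUPS ==
["H1","H2","H0","H3","H2","H1","H2","H0"]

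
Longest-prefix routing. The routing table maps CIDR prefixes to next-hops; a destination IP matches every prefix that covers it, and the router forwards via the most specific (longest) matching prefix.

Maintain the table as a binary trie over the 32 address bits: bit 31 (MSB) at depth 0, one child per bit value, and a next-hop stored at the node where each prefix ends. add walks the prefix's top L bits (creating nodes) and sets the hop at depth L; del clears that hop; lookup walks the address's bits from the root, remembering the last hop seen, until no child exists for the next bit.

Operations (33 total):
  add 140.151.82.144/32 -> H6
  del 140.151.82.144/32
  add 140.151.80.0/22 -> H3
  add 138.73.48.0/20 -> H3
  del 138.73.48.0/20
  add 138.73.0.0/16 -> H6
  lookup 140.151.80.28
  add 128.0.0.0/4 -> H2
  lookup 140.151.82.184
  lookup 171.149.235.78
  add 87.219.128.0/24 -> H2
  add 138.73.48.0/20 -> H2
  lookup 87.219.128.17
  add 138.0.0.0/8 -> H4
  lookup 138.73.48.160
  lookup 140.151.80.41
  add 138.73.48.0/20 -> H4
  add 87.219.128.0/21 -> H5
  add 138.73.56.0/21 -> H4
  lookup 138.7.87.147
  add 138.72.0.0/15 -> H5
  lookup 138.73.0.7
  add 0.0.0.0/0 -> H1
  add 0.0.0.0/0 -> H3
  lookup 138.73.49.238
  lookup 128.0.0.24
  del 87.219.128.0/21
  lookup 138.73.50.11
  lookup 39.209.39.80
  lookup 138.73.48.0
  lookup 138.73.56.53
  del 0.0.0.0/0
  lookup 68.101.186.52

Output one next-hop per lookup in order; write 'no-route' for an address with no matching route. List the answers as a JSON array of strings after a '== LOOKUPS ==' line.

Trace:
  + 140.151.82.144/32 (H6) depth=32
  del 140.151.82.144/32 (clear depth 32)
  + 140.151.80.0/22 (H3) depth=22
  + 138.73.48.0/20 (H3) depth=20
  del 138.73.48.0/20 (clear depth 20)
  + 138.73.0.0/16 (H6) depth=16
  ? 140.151.80.28  path d0:-→d1:-→d2:-→d3:-→d4:-→d5:-→d6:-→d7:-→d8:-→d9:-→d10:-→d11:-→d12:-→d13:-→d14:-→d15:-→d16:-→d17:-→d18:-→d19:-→d20:-→d21:-→d22:H3  best=H3
  + 128.0.0.0/4 (H2) depth=4
  ? 140.151.82.184  path d0:-→d1:-→d2:-→d3:-→d4:H2→d5:-→d6:-→d7:-→d8:-→d9:-→d10:-→d11:-→d12:-→d13:-→d14:-→d15:-→d16:-→d17:-→d18:-→d19:-→d20:-→d21:-→d22:H3→d23:-→d24:-→d25:-→d26:-  best=H3
  ? 171.149.235.78  path d0:-→d1:-→d2:-  best=no-route
  + 87.219.128.0/24 (H2) depth=24
  + 138.73.48.0/20 (H2) depth=20
  ? 87.219.128.17  path d0:-→d1:-→d2:-→d3:-→d4:-→d5:-→d6:-→d7:-→d8:-→d9:-→d10:-→d11:-→d12:-→d13:-→d14:-→d15:-→d16:-→d17:-→d18:-→d19:-→d20:-→d21:-→d22:-→d23:-→d24:H2  best=H2
  + 138.0.0.0/8 (H4) depth=8
  ? 138.73.48.160  path d0:-→d1:-→d2:-→d3:-→d4:H2→d5:-→d6:-→d7:-→d8:H4→d9:-→d10:-→d11:-→d12:-→d13:-→d14:-→d15:-→d16:H6→d17:-→d18:-→d19:-→d20:H2  best=H2
  ? 140.151.80.41  path d0:-→d1:-→d2:-→d3:-→d4:H2→d5:-→d6:-→d7:-→d8:-→d9:-→d10:-→d11:-→d12:-→d13:-→d14:-→d15:-→d16:-→d17:-→d18:-→d19:-→d20:-→d21:-→d22:H3  best=H3
  + 138.73.48.0/20 (H4) depth=20
  + 87.219.128.0/21 (H5) depth=21
  + 138.73.56.0/21 (H4) depth=21
  ? 138.7.87.147  path d0:-→d1:-→d2:-→d3:-→d4:H2→d5:-→d6:-→d7:-→d8:H4→d9:-  best=H4
  + 138.72.0.0/15 (H5) depth=15
  ? 138.73.0.7  path d0:-→d1:-→d2:-→d3:-→d4:H2→d5:-→d6:-→d7:-→d8:H4→d9:-→d10:-→d11:-→d12:-→d13:-→d14:-→d15:H5→d16:H6→d17:-→d18:-  best=H6
  + 0.0.0.0/0 (H1) depth=0
  + 0.0.0.0/0 (H3) depth=0
  ? 138.73.49.238  path d0:H3→d1:-→d2:-→d3:-→d4:H2→d5:-→d6:-→d7:-→d8:H4→d9:-→d10:-→d11:-→d12:-→d13:-→d14:-→d15:H5→d16:H6→d17:-→d18:-→d19:-→d20:H4  best=H4
  ? 128.0.0.24  path d0:H3→d1:-→d2:-→d3:-→d4:H2  best=H2
  del 87.219.128.0/21 (clear depth 21)
  ? 138.73.50.11  path d0:H3→d1:-→d2:-→d3:-→d4:H2→d5:-→d6:-→d7:-→d8:H4→d9:-→d10:-→d11:-→d12:-→d13:-→d14:-→d15:H5→d16:H6→d17:-→d18:-→d19:-→d20:H4  best=H4
  ? 39.209.39.80  path d0:H3→d1:-  best=H3
  ? 138.73.48.0  path d0:H3→d1:-→d2:-→d3:-→d4:H2→d5:-→d6:-→d7:-→d8:H4→d9:-→d10:-→d11:-→d12:-→d13:-→d14:-→d15:H5→d16:H6→d17:-→d18:-→d19:-→d20:H4  best=H4
  ? 138.73.56.53  path d0:H3→d1:-→d2:-→d3:-→d4:H2→d5:-→d6:-→d7:-→d8:H4→d9:-→d10:-→d11:-→d12:-→d13:-→d14:-→d15:H5→d16:H6→d17:-→d18:-→d19:-→d20:H4→d21:H4  best=H4
  del 0.0.0.0/0 (clear depth 0)
  ? 68.101.186.52  path d0:-→d1:-→d2:-→d3:-  best=no-route

== LOOKUPS ==
["H3","H3","no-route","H2","H2","H3","H4","H6","H4","H2","H4","H3","H4","H4","no-route"]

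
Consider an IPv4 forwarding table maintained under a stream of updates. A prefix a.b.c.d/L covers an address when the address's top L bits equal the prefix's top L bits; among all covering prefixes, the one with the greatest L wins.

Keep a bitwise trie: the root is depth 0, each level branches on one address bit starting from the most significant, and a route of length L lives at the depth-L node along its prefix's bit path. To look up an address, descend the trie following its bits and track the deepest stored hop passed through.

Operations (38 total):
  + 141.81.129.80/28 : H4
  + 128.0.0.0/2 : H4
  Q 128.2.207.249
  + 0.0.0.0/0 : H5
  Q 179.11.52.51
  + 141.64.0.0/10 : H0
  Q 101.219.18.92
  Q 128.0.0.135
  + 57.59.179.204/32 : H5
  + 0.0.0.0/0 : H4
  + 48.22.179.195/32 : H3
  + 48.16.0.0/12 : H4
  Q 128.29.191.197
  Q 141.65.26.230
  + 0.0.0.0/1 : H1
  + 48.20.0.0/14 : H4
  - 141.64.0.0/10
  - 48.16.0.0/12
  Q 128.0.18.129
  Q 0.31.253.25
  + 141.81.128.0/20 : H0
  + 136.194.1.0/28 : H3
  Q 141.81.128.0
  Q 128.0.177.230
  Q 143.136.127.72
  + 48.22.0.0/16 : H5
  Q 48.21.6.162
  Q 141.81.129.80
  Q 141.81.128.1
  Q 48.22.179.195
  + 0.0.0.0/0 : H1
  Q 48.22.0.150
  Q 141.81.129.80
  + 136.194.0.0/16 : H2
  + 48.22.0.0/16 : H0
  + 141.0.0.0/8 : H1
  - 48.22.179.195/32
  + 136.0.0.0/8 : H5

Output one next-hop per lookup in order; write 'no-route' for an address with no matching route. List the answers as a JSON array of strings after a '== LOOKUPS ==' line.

Apply in order:
  + 141.81.129.80/28 (H4) depth=28
  + 128.0.0.0/2 (H4) depth=2
  lookup 128.2.207.249: bits 1000 walk d0:-→d1:-→d2:H4→d3:-→d4:- -> H4
  + 0.0.0.0/0 (H5) depth=0
  lookup 179.11.52.51: bits 10 walk d0:H5→d1:-→d2:H4 -> H4
  + 141.64.0.0/10 (H0) depth=10
  lookup 101.219.18.92: bits ε walk d0:H5 -> H5
  lookup 128.0.0.135: bits 1000 walk d0:H5→d1:-→d2:H4→d3:-→d4:- -> H4
  + 57.59.179.204/32 (H5) depth=32
  + 0.0.0.0/0 (H4) depth=0
  + 48.22.179.195/32 (H3) depth=32
  + 48.16.0.0/12 (H4) depth=12
  lookup 128.29.191.197: bits 1000 walk d0:H4→d1:-→d2:H4→d3:-→d4:- -> H4
  lookup 141.65.26.230: bits 10001101010 walk d0:H4→d1:-→d2:H4→d3:-→d4:-→d5:-→d6:-→d7:-→d8:-→d9:-→d10:H0→d11:- -> H0
  + 0.0.0.0/1 (H1) depth=1
  + 48.20.0.0/14 (H4) depth=14
  - 141.64.0.0/10 clear@10
  - 48.16.0.0/12 clear@12
  lookup 128.0.18.129: bits 1000 walk d0:H4→d1:-→d2:H4→d3:-→d4:- -> H4
  lookup 0.31.253.25: bits 00 walk d0:H4→d1:H1→d2:- -> H1
  + 141.81.128.0/20 (H0) depth=20
  + 136.194.1.0/28 (H3) depth=28
  lookup 141.81.128.0: bits 10001101010100011000000 walk d0:H4→d1:-→d2:H4→d3:-→d4:-→d5:-→d6:-→d7:-→d8:-→d9:-→d10:-→d11:-→d12:-→d13:-→d14:-→d15:-→d16:-→d17:-→d18:-→d19:-→d20:H0→d21:-→d22:-→d23:- -> H0
  lookup 128.0.177.230: bits 1000 walk d0:H4→d1:-→d2:H4→d3:-→d4:- -> H4
  lookup 143.136.127.72: bits 100011 walk d0:H4→d1:-→d2:H4→d3:-→d4:-→d5:-→d6:- -> H4
  + 48.22.0.0/16 (H5) depth=16
  lookup 48.21.6.162: bits 00110000000101 walk d0:H4→d1:H1→d2:-→d3:-→d4:-→d5:-→d6:-→d7:-→d8:-→d9:-→d10:-→d11:-→d12:-→d13:-→d14:H4 -> H4
  lookup 141.81.129.80: bits 1000110101010001100000010101 walk d0:H4→d1:-→d2:H4→d3:-→d4:-→d5:-→d6:-→d7:-→d8:-→d9:-→d10:-→d11:-→d12:-→d13:-→d14:-→d15:-→d16:-→d17:-→d18:-→d19:-→d20:H0→d21:-→d22:-→d23:-→d24:-→d25:-→d26:-→d27:-→d28:H4 -> H4
  lookup 141.81.128.1: bits 10001101010100011000000 walk d0:H4→d1:-→d2:H4→d3:-→d4:-→d5:-→d6:-→d7:-→d8:-→d9:-→d10:-→d11:-→d12:-→d13:-→d14:-→d15:-→d16:-→d17:-→d18:-→d19:-→d20:H0→d21:-→d22:-→d23:- -> H0
  lookup 48.22.179.195: bits 00110000000101101011001111000011 walk d0:H4→d1:H1→d2:-→d3:-→d4:-→d5:-→d6:-→d7:-→d8:-→d9:-→d10:-→d11:-→d12:-→d13:-→d14:H4→d15:-→d16:H5→d17:-→d18:-→d19:-→d20:-→d21:-→d22:-→d23:-→d24:-→d25:-→d26:-→d27:-→d28:-→d29:-→d30:-→d31:-→d32:H3 -> H3
  + 0.0.0.0/0 (H1) depth=0
  lookup 48.22.0.150: bits 0011000000010110 walk d0:H1→d1:H1→d2:-→d3:-→d4:-→d5:-→d6:-→d7:-→d8:-→d9:-→d10:-→d11:-→d12:-→d13:-→d14:H4→d15:-→d16:H5 -> H5
  lookup 141.81.129.80: bits 1000110101010001100000010101 walk d0:H1→d1:-→d2:H4→d3:-→d4:-→d5:-→d6:-→d7:-→d8:-→d9:-→d10:-→d11:-→d12:-→d13:-→d14:-→d15:-→d16:-→d17:-→d18:-→d19:-→d20:H0→d21:-→d22:-→d23:-→d24:-→d25:-→d26:-→d27:-→d28:H4 -> H4
  + 136.194.0.0/16 (H2) depth=16
  + 48.22.0.0/16 (H0) depth=16
  + 141.0.0.0/8 (H1) depth=8
  - 48.22.179.195/32 clear@32
  + 136.0.0.0/8 (H5) depth=8

== LOOKUPS ==
["H4","H4","H5","H4","H4","H0","H4","H1","H0","H4","H4","H4","H4","H0","H3","H5","H4"]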